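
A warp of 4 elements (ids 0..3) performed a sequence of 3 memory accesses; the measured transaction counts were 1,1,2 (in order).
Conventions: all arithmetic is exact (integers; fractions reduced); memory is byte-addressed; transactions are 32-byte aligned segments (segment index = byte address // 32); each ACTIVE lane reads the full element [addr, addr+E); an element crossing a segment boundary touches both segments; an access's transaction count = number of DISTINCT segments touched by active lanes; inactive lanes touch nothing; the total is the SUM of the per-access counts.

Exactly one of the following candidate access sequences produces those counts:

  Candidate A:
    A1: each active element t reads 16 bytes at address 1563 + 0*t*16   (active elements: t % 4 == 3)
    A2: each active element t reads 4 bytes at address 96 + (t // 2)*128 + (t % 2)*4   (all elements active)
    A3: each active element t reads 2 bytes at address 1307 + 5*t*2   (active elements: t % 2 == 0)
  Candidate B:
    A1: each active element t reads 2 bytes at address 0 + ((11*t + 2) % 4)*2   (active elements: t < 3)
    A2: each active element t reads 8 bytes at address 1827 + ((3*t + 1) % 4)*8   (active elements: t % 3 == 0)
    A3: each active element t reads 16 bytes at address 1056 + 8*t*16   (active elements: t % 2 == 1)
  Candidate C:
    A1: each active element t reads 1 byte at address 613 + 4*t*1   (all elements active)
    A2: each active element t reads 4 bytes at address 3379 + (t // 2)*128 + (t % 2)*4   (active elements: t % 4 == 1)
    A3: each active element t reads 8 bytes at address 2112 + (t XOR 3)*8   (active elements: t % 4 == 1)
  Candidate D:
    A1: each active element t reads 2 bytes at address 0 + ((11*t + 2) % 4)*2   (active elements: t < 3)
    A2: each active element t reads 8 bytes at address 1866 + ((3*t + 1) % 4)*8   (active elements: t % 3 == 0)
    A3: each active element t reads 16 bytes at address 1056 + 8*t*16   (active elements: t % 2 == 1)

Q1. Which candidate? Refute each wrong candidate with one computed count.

A: A1 gives 2 transactions, not 1
C: A3 gives 1 transaction, not 2
D: A2 gives 2 transactions, not 1
B: all counts match (1,1,2)

Answer: B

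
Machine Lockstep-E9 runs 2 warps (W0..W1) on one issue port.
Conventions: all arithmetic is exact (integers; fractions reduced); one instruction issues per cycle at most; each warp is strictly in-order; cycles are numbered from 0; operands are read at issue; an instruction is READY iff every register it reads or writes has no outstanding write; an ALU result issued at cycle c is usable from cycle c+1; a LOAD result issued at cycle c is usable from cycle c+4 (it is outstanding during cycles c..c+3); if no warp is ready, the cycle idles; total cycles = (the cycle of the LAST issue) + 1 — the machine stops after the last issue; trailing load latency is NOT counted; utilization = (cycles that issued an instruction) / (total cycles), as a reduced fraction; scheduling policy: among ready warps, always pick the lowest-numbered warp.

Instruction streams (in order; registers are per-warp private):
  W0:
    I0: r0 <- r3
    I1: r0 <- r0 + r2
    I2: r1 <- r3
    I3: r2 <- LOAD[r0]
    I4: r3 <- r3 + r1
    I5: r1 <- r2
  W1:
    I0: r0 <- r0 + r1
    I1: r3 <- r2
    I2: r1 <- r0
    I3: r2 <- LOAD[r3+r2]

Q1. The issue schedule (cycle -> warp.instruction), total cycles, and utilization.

cycle 0: W0.I0
cycle 1: W0.I1
cycle 2: W0.I2
cycle 3: W0.I3
cycle 4: W0.I4
cycle 5: W1.I0
cycle 6: W1.I1
cycle 7: W0.I5
cycle 8: W1.I2
cycle 9: W1.I3

Answer: 10 cycles, utilization 1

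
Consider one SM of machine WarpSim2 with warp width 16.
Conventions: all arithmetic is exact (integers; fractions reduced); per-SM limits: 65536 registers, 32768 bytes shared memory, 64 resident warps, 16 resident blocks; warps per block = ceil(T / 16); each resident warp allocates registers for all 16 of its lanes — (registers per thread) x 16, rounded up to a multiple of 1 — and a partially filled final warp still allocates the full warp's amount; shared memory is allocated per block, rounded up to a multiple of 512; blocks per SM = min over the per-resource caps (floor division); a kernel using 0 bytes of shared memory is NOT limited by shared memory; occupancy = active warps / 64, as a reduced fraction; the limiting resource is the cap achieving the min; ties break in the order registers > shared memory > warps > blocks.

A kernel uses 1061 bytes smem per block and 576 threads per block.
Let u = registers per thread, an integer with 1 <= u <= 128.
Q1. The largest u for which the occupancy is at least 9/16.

Answer: u = 113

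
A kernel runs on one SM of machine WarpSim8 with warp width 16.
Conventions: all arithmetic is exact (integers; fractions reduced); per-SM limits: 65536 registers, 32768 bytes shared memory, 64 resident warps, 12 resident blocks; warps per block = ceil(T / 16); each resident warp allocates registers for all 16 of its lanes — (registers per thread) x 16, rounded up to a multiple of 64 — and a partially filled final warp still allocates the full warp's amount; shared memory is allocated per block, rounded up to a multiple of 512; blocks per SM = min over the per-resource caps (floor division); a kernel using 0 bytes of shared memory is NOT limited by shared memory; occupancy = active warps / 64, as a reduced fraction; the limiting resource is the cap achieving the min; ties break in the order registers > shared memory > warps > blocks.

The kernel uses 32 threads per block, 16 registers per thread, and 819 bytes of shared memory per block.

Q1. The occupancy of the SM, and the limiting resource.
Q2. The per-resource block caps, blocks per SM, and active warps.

Answer: occupancy 3/8, limited by blocks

registers: 128 blocks
shared memory: 32 blocks
warps: 32 blocks
blocks: 12 blocks

Answer: 12 blocks, 24 active warps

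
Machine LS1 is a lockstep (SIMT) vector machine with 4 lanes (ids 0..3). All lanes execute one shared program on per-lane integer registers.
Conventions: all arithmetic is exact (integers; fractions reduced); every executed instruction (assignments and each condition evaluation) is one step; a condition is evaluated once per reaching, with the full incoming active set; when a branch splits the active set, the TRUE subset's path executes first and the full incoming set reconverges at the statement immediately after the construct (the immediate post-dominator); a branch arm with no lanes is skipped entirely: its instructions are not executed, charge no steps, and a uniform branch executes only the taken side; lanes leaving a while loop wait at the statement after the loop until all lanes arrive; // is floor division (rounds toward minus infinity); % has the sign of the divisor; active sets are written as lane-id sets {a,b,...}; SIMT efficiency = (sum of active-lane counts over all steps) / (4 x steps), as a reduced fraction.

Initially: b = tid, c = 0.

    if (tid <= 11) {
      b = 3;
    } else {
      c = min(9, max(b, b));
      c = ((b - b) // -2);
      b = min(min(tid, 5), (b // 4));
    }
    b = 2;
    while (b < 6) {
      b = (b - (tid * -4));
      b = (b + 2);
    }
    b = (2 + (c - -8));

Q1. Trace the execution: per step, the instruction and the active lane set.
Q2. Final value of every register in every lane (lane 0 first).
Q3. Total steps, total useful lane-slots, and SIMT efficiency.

step 0: eval (tid <= 11)             {0,1,2,3}
step 1: b <- 3                       {0,1,2,3}
step 2: b <- 2                       {0,1,2,3}
step 3: eval (b < 6)                 {0,1,2,3}
step 4: b <- (b - (tid * -4))        {0,1,2,3}
step 5: b <- (b + 2)                 {0,1,2,3}
step 6: eval (b < 6)                 {0,1,2,3}
step 7: b <- (b - (tid * -4))        {0}
step 8: b <- (b + 2)                 {0}
step 9: eval (b < 6)                 {0}
step 10: b <- (2 + (c - -8))          {0,1,2,3}

Answer: 11 steps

b: 10,10,10,10
c: 0,0,0,0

steps = 11; useful = 35; efficiency = 35/44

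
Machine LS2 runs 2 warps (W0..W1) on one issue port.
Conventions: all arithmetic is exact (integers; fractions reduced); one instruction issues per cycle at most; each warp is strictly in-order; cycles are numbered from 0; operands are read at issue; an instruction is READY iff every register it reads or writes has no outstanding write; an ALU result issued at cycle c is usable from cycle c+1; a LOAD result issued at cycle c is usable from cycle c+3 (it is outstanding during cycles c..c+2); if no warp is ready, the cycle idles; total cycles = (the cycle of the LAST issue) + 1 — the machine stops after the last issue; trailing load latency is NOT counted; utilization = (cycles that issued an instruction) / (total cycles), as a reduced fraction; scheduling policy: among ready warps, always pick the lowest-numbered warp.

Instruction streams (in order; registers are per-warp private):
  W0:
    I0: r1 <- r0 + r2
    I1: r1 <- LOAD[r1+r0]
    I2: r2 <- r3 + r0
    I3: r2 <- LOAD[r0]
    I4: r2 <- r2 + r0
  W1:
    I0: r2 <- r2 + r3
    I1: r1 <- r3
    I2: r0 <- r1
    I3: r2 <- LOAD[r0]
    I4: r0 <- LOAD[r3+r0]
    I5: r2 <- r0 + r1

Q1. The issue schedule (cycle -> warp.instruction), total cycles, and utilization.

cycle 0: W0.I0
cycle 1: W0.I1
cycle 2: W0.I2
cycle 3: W0.I3
cycle 4: W1.I0
cycle 5: W1.I1
cycle 6: W0.I4
cycle 7: W1.I2
cycle 8: W1.I3
cycle 9: W1.I4
cycle 10: idle
cycle 11: idle
cycle 12: W1.I5

Answer: 13 cycles, utilization 11/13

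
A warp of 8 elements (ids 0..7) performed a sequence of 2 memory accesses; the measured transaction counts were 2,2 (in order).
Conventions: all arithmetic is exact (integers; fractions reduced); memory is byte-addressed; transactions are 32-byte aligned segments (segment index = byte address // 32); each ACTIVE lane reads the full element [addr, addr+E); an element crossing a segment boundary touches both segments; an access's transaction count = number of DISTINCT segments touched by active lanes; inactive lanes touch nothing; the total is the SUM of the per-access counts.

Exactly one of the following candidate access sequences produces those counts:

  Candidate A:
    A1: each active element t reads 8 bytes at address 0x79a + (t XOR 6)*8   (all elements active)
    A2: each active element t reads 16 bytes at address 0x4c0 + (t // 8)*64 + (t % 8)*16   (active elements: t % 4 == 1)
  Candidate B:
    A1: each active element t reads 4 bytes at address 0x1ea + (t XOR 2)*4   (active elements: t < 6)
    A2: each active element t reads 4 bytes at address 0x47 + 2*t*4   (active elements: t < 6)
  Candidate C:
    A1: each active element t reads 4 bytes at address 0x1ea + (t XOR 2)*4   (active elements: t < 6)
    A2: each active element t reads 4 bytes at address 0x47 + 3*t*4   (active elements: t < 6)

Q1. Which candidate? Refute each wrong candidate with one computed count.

A: A1 gives 3 transactions, not 2
C: A2 gives 3 transactions, not 2
B: all counts match (2,2)

Answer: B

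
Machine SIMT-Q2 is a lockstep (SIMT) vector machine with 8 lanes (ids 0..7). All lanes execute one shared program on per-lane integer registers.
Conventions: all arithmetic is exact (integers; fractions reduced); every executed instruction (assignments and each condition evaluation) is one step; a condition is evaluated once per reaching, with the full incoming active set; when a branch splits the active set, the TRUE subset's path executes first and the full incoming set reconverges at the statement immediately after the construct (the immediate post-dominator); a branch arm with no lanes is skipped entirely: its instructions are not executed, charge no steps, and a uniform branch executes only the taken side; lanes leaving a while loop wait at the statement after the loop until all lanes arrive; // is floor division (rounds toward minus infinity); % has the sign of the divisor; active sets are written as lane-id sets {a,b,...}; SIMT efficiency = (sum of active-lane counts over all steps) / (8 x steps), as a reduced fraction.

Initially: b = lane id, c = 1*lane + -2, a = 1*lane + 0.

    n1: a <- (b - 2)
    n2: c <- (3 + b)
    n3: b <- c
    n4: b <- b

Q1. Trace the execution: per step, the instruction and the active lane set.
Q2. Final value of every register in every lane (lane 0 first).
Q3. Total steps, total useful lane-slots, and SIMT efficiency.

step 0: a <- (b - 2)                 {0,1,2,3,4,5,6,7}
step 1: c <- (3 + b)                 {0,1,2,3,4,5,6,7}
step 2: b <- c                       {0,1,2,3,4,5,6,7}
step 3: b <- b                       {0,1,2,3,4,5,6,7}

Answer: 4 steps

b: 3,4,5,6,7,8,9,10
c: 3,4,5,6,7,8,9,10
a: -2,-1,0,1,2,3,4,5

steps = 4; useful = 32; efficiency = 32/32 = 1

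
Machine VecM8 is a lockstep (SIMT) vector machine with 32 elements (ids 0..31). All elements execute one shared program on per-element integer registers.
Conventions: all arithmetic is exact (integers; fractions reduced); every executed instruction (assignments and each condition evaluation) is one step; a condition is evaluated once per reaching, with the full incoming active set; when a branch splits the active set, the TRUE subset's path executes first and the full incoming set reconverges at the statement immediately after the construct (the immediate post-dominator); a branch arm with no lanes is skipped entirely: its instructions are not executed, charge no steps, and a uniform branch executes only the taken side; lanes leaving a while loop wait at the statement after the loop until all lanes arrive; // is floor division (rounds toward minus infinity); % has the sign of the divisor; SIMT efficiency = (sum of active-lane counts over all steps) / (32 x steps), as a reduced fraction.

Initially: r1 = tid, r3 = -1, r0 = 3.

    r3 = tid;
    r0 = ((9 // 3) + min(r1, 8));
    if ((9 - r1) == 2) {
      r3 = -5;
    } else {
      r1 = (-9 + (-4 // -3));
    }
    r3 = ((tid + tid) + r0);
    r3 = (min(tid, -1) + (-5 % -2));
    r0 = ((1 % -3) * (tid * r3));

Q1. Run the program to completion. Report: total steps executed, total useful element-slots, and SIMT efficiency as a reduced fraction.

Answer: 8 steps, 224 useful, 7/8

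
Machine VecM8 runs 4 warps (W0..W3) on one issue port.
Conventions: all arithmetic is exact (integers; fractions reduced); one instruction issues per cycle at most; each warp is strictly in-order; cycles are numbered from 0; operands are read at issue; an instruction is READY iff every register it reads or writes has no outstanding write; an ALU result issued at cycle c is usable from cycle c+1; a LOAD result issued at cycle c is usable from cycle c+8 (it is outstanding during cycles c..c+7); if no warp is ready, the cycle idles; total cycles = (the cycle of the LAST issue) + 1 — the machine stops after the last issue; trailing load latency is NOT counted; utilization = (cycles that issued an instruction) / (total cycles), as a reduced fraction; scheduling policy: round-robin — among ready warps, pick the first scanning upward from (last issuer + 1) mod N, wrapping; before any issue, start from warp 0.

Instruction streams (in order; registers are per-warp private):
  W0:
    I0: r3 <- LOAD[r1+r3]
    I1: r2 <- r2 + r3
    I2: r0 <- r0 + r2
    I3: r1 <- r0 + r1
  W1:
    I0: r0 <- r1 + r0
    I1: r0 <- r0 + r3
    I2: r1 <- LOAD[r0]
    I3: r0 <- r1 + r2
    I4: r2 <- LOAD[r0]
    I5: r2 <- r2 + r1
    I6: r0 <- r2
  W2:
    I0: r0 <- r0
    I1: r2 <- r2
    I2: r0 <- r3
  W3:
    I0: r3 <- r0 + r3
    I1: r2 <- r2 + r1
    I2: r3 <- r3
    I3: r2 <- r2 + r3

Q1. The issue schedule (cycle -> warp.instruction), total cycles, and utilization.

cycle 0: W0.I0
cycle 1: W1.I0
cycle 2: W2.I0
cycle 3: W3.I0
cycle 4: W1.I1
cycle 5: W2.I1
cycle 6: W3.I1
cycle 7: W1.I2
cycle 8: W2.I2
cycle 9: W3.I2
cycle 10: W0.I1
cycle 11: W3.I3
cycle 12: W0.I2
cycle 13: W0.I3
cycle 14: idle
cycle 15: W1.I3
cycle 16: W1.I4
cycle 17: idle
cycle 18: idle
cycle 19: idle
cycle 20: idle
cycle 21: idle
cycle 22: idle
cycle 23: idle
cycle 24: W1.I5
cycle 25: W1.I6

Answer: 26 cycles, utilization 9/13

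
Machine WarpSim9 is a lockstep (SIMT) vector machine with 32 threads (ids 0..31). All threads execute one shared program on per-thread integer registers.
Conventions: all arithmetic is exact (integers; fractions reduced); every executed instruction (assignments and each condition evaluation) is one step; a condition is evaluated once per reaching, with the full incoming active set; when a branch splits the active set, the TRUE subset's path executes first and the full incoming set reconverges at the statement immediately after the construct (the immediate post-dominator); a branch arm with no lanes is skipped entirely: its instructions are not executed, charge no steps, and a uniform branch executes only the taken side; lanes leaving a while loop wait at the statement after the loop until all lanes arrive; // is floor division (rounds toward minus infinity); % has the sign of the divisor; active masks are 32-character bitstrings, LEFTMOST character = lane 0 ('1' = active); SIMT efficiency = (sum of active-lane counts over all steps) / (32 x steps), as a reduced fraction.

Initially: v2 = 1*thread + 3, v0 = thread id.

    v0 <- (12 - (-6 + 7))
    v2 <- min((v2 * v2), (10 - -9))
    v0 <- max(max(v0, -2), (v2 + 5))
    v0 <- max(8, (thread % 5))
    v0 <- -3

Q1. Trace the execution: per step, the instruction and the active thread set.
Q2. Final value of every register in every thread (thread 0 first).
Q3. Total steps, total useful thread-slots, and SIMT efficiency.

step 0: v0 <- (12 - (-6 + 7))        11111111111111111111111111111111
step 1: v2 <- min((v2 * v2), (10 - -9)) 11111111111111111111111111111111
step 2: v0 <- max(max(v0, -2), (v2 + 5)) 11111111111111111111111111111111
step 3: v0 <- max(8, (thread % 5))   11111111111111111111111111111111
step 4: v0 <- -3                     11111111111111111111111111111111

Answer: 5 steps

v2: 9,16,19,19,19,19,19,19,19,19,19,19,19,19,19,19,19,19,19,19,19,19,19,19,19,19,19,19,19,19,19,19
v0: -3,-3,-3,-3,-3,-3,-3,-3,-3,-3,-3,-3,-3,-3,-3,-3,-3,-3,-3,-3,-3,-3,-3,-3,-3,-3,-3,-3,-3,-3,-3,-3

steps = 5; useful = 160; efficiency = 160/160 = 1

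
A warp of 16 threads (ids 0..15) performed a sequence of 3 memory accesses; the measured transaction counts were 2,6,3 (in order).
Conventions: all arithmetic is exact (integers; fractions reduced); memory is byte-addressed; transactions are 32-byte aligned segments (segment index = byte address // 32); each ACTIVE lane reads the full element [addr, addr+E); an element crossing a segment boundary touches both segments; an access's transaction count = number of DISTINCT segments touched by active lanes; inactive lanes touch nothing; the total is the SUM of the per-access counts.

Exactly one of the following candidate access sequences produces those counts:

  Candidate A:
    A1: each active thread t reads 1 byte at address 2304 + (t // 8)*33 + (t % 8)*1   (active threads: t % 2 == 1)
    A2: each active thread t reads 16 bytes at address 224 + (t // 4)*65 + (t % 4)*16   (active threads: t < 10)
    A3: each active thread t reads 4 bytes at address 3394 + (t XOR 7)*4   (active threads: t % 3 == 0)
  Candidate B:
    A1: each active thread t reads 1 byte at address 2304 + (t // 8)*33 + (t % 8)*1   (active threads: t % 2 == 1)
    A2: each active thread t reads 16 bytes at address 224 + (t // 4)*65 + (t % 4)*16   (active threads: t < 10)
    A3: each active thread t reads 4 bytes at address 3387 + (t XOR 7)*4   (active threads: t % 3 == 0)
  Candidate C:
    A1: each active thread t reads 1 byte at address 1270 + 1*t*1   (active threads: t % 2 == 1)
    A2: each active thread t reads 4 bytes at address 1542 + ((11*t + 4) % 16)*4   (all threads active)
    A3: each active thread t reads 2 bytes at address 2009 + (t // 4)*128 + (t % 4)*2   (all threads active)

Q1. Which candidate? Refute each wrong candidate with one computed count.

A: A3 gives 2 transactions, not 3
C: A2 gives 3 transactions, not 6
B: all counts match (2,6,3)

Answer: B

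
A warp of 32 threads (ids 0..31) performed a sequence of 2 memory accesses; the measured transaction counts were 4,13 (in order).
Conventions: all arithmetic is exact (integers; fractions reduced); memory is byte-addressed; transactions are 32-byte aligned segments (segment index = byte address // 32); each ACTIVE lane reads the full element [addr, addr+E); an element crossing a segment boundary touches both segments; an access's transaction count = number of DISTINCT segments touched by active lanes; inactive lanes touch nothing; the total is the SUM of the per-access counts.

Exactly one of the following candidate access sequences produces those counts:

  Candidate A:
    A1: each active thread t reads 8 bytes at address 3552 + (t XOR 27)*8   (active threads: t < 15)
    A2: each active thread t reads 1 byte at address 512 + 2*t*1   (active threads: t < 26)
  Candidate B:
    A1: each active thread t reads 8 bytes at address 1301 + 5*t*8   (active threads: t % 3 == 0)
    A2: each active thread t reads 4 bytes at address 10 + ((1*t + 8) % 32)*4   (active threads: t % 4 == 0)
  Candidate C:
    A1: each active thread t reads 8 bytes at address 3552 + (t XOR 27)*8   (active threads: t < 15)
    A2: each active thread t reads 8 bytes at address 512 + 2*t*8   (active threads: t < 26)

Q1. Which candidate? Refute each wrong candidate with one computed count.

A: A2 gives 2 transactions, not 13
B: A1 gives 13 transactions, not 4
C: all counts match (4,13)

Answer: C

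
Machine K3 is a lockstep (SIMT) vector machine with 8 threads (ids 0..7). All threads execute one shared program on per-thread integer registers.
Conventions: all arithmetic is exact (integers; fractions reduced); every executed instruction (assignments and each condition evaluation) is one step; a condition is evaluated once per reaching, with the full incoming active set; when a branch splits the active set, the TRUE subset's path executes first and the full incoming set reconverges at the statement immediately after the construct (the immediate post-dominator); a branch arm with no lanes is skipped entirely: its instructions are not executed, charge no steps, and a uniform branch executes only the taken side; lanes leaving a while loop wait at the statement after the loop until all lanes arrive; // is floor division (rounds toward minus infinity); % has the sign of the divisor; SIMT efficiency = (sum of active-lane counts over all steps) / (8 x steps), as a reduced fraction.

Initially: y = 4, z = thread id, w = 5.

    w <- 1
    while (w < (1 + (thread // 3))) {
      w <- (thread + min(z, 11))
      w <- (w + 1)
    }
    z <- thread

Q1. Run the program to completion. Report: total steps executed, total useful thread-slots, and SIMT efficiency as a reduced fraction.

Answer: 6 steps, 39 useful, 13/16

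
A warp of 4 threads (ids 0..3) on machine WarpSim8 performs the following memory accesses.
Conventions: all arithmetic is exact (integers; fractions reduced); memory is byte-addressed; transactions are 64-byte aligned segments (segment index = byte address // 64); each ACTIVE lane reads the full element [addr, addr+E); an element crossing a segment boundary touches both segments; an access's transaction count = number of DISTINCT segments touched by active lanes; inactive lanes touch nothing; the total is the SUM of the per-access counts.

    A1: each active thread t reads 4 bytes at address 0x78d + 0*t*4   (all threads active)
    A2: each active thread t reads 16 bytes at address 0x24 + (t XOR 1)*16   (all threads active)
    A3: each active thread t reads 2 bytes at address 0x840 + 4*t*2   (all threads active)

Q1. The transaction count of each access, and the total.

A1: 1 transaction
A2: 2 transactions
A3: 1 transaction

Answer: 1,2,1; total 4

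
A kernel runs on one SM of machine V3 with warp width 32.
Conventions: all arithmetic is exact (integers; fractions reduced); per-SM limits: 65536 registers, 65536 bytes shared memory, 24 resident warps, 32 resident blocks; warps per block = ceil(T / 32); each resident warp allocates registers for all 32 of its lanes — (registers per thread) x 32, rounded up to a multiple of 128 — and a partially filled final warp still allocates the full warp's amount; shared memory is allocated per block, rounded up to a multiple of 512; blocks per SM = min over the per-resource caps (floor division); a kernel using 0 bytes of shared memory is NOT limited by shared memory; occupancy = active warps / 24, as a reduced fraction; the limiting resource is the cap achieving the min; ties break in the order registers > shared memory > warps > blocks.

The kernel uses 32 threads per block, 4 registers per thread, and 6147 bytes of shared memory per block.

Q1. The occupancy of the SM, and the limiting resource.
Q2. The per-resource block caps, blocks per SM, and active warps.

Answer: occupancy 3/8, limited by shared memory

registers: 512 blocks
shared memory: 9 blocks
warps: 24 blocks
blocks: 32 blocks

Answer: 9 blocks, 9 active warps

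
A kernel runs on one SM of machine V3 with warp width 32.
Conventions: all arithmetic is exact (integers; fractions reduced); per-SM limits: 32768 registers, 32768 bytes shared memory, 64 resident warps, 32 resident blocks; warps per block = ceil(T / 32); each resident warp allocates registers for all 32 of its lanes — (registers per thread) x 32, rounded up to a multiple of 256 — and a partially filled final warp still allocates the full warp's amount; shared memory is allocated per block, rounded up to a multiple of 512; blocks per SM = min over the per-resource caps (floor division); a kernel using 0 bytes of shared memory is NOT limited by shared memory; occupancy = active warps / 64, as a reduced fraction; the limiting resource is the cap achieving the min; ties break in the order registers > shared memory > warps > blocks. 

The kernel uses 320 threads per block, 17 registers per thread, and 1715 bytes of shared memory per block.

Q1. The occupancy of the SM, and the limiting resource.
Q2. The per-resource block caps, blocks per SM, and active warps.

Answer: occupancy 5/8, limited by registers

registers: 4 blocks
shared memory: 16 blocks
warps: 6 blocks
blocks: 32 blocks

Answer: 4 blocks, 40 active warps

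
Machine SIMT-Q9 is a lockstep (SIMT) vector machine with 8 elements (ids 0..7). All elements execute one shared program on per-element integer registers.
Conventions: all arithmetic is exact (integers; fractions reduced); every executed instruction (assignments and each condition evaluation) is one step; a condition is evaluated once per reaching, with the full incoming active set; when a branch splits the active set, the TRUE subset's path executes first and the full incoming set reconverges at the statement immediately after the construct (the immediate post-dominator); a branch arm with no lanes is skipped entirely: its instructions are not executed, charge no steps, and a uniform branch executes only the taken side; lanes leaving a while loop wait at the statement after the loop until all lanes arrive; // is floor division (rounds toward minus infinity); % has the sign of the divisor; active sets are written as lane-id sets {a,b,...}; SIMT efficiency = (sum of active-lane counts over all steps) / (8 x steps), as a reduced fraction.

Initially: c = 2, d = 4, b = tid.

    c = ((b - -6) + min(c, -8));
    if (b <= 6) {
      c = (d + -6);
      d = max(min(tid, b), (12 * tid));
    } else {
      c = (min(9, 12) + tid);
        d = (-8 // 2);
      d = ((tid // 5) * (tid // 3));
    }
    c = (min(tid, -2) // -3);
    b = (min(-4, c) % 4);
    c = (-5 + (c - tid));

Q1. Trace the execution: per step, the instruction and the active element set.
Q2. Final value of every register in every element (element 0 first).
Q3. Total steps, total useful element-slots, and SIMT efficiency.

step 0: c <- ((b - -6) + min(c, -8)) {0,1,2,3,4,5,6,7}
step 1: eval (b <= 6)                {0,1,2,3,4,5,6,7}
step 2: c <- (d + -6)                {0,1,2,3,4,5,6}
step 3: d <- max(min(tid, b), (12 * tid)) {0,1,2,3,4,5,6}
step 4: c <- (min(9, 12) + tid)      {7}
step 5: d <- (-8 // 2)               {7}
step 6: d <- ((tid // 5) * (tid // 3)) {7}
step 7: c <- (min(tid, -2) // -3)    {0,1,2,3,4,5,6,7}
step 8: b <- (min(-4, c) % 4)        {0,1,2,3,4,5,6,7}
step 9: c <- (-5 + (c - tid))        {0,1,2,3,4,5,6,7}

Answer: 10 steps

c: -5,-6,-7,-8,-9,-10,-11,-12
d: 0,12,24,36,48,60,72,2
b: 0,0,0,0,0,0,0,0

steps = 10; useful = 57; efficiency = 57/80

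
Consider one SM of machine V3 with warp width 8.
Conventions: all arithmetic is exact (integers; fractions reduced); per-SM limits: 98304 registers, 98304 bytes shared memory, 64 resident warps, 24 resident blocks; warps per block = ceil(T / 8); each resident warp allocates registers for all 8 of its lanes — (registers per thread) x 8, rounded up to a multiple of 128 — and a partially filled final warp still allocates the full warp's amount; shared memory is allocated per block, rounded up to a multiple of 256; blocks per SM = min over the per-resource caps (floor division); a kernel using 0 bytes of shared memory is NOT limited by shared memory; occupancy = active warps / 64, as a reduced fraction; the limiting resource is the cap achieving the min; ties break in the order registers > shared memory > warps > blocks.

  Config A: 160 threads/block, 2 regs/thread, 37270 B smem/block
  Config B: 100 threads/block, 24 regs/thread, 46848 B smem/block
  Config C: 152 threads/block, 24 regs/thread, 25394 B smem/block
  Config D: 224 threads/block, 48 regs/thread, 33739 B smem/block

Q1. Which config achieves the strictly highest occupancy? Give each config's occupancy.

occupancies: A 5/8, B 13/32, C 57/64, D 7/8

Answer: C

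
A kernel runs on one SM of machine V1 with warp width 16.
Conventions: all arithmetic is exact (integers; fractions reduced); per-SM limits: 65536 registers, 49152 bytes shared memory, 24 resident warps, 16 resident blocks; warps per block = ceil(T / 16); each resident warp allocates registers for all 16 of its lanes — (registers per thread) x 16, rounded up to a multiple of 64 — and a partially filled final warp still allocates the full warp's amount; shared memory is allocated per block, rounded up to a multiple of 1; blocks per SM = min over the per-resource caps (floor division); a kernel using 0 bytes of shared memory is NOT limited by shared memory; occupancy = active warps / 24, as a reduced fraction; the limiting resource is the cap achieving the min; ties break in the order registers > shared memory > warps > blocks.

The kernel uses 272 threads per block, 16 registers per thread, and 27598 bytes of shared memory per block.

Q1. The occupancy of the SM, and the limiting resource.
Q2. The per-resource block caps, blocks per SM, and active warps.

Answer: occupancy 17/24, limited by shared memory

registers: 15 blocks
shared memory: 1 block
warps: 1 block
blocks: 16 blocks

Answer: 1 block, 17 active warps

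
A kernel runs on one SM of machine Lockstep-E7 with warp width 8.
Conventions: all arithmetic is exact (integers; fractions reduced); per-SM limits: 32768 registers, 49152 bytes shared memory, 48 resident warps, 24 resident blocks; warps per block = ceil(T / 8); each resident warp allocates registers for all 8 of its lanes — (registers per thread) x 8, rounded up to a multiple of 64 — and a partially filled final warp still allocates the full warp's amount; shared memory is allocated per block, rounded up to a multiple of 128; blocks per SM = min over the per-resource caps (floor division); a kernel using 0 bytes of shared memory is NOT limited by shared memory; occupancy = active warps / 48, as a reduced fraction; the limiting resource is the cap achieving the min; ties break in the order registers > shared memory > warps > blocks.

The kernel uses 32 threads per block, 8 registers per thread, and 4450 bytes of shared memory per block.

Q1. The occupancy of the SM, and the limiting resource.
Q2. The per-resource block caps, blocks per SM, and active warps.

Answer: occupancy 5/6, limited by shared memory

registers: 128 blocks
shared memory: 10 blocks
warps: 12 blocks
blocks: 24 blocks

Answer: 10 blocks, 40 active warps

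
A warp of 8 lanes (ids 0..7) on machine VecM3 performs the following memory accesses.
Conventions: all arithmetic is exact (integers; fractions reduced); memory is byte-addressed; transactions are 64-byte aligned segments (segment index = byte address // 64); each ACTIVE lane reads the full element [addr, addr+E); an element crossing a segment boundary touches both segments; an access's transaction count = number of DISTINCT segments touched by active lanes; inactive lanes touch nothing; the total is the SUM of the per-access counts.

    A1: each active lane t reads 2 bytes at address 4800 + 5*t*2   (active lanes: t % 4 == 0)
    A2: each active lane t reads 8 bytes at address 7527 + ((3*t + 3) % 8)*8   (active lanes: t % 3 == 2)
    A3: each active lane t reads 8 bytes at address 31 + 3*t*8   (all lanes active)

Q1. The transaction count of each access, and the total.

A1: 1 transaction
A2: 1 transaction
A3: 4 transactions

Answer: 1,1,4; total 6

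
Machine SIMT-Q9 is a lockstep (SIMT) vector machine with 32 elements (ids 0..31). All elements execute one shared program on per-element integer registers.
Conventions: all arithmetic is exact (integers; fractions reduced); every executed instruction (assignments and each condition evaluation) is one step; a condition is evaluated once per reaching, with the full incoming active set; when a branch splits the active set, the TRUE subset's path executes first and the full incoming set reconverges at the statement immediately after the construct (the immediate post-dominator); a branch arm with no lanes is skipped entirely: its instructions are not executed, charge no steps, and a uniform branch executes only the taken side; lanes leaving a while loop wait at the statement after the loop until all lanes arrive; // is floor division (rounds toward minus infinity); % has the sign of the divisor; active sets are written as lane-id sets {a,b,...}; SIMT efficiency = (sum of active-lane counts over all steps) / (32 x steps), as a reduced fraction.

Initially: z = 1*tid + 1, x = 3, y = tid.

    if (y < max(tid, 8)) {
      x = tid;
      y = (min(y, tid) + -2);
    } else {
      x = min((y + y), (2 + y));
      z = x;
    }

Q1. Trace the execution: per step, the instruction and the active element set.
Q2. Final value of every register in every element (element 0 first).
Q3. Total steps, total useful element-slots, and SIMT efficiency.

step 0: eval (y < max(tid, 8))       {0,1,2,3,4,5,6,7,8,9,10,11,12,13,14,15,16,17,18,19,20,21,22,23,24,25,26,27,28,29,30,31}
step 1: x <- tid                     {0,1,2,3,4,5,6,7}
step 2: y <- (min(y, tid) + -2)      {0,1,2,3,4,5,6,7}
step 3: x <- min((y + y), (2 + y))   {8,9,10,11,12,13,14,15,16,17,18,19,20,21,22,23,24,25,26,27,28,29,30,31}
step 4: z <- x                       {8,9,10,11,12,13,14,15,16,17,18,19,20,21,22,23,24,25,26,27,28,29,30,31}

Answer: 5 steps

z: 1,2,3,4,5,6,7,8,10,11,12,13,14,15,16,17,18,19,20,21,22,23,24,25,26,27,28,29,30,31,32,33
x: 0,1,2,3,4,5,6,7,10,11,12,13,14,15,16,17,18,19,20,21,22,23,24,25,26,27,28,29,30,31,32,33
y: -2,-1,0,1,2,3,4,5,8,9,10,11,12,13,14,15,16,17,18,19,20,21,22,23,24,25,26,27,28,29,30,31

steps = 5; useful = 96; efficiency = 96/160 = 3/5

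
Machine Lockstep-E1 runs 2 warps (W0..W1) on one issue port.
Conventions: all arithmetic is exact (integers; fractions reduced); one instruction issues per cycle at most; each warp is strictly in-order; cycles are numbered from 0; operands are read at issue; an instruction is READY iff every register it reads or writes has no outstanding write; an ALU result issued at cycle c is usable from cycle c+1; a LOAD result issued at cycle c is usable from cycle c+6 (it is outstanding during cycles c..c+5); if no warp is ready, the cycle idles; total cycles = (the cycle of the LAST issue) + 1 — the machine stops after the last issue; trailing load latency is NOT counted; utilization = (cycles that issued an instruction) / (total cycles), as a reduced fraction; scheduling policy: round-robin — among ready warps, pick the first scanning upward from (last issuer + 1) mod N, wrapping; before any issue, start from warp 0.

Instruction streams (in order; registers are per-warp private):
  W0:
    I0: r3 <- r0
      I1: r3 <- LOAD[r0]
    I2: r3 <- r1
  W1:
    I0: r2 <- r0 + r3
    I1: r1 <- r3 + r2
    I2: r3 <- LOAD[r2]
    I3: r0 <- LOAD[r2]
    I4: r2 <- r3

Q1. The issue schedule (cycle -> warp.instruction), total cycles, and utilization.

cycle 0: W0.I0
cycle 1: W1.I0
cycle 2: W0.I1
cycle 3: W1.I1
cycle 4: W1.I2
cycle 5: W1.I3
cycle 6: idle
cycle 7: idle
cycle 8: W0.I2
cycle 9: idle
cycle 10: W1.I4

Answer: 11 cycles, utilization 8/11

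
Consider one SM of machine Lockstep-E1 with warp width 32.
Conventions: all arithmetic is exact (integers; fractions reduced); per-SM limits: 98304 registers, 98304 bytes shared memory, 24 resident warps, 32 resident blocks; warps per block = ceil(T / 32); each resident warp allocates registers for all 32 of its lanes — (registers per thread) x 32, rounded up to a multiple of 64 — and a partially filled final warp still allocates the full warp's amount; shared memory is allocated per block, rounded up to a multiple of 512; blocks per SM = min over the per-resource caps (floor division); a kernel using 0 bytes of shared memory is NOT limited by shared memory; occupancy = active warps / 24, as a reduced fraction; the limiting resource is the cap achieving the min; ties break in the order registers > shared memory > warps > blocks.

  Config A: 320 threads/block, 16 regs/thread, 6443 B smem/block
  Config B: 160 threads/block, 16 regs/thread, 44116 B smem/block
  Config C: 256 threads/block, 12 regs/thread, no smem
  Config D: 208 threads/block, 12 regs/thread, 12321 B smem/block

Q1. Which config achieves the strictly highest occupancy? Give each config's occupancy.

occupancies: A 5/6, B 5/12, C 1, D 7/8

Answer: C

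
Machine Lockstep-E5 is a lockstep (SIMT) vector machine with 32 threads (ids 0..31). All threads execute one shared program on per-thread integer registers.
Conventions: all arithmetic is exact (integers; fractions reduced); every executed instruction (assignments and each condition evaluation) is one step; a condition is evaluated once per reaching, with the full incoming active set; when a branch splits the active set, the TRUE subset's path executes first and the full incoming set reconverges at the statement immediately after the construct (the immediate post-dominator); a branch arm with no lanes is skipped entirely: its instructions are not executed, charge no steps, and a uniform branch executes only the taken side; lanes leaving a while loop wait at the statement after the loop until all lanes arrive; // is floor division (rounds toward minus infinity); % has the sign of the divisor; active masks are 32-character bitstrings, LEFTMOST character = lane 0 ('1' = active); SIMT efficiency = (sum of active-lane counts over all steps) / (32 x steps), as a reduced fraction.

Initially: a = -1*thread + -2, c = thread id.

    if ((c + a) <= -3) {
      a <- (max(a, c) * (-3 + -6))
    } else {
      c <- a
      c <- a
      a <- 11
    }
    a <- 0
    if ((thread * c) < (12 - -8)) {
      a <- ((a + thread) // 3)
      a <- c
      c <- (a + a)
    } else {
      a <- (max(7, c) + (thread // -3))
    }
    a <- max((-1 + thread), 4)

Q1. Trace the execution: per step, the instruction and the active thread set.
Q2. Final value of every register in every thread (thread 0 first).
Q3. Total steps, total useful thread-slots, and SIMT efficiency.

step 0: eval ((c + a) <= -3)         11111111111111111111111111111111
step 1: c <- a                       11111111111111111111111111111111
step 2: c <- a                       11111111111111111111111111111111
step 3: a <- 11                      11111111111111111111111111111111
step 4: a <- 0                       11111111111111111111111111111111
step 5: eval ((thread * c) < (12 - -8)) 11111111111111111111111111111111
step 6: a <- ((a + thread) // 3)     11111111111111111111111111111111
step 7: a <- c                       11111111111111111111111111111111
step 8: c <- (a + a)                 11111111111111111111111111111111
step 9: a <- max((-1 + thread), 4)   11111111111111111111111111111111

Answer: 10 steps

a: 4,4,4,4,4,4,5,6,7,8,9,10,11,12,13,14,15,16,17,18,19,20,21,22,23,24,25,26,27,28,29,30
c: -4,-6,-8,-10,-12,-14,-16,-18,-20,-22,-24,-26,-28,-30,-32,-34,-36,-38,-40,-42,-44,-46,-48,-50,-52,-54,-56,-58,-60,-62,-64,-66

steps = 10; useful = 320; efficiency = 320/320 = 1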